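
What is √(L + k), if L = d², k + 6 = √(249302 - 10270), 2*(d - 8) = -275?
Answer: √(67057 + 8*√59758)/2 ≈ 131.35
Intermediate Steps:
d = -259/2 (d = 8 + (½)*(-275) = 8 - 275/2 = -259/2 ≈ -129.50)
k = -6 + 2*√59758 (k = -6 + √(249302 - 10270) = -6 + √239032 = -6 + 2*√59758 ≈ 482.91)
L = 67081/4 (L = (-259/2)² = 67081/4 ≈ 16770.)
√(L + k) = √(67081/4 + (-6 + 2*√59758)) = √(67057/4 + 2*√59758)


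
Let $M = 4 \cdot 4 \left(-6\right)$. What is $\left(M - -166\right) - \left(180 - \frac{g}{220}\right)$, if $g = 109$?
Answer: $- \frac{24091}{220} \approx -109.5$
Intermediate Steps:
$M = -96$ ($M = 16 \left(-6\right) = -96$)
$\left(M - -166\right) - \left(180 - \frac{g}{220}\right) = \left(-96 - -166\right) - \left(180 - \frac{109}{220}\right) = \left(-96 + 166\right) - \left(180 - 109 \cdot \frac{1}{220}\right) = 70 - \left(180 - \frac{109}{220}\right) = 70 - \frac{39491}{220} = - \frac{24091}{220}$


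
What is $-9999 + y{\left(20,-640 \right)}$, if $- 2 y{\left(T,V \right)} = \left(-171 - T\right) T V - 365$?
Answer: $- \frac{2464433}{2} \approx -1.2322 \cdot 10^{6}$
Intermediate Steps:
$y{\left(T,V \right)} = \frac{365}{2} - \frac{T V \left(-171 - T\right)}{2}$ ($y{\left(T,V \right)} = - \frac{\left(-171 - T\right) T V - 365}{2} = - \frac{T \left(-171 - T\right) V - 365}{2} = - \frac{T V \left(-171 - T\right) - 365}{2} = - \frac{-365 + T V \left(-171 - T\right)}{2} = \frac{365}{2} - \frac{T V \left(-171 - T\right)}{2}$)
$-9999 + y{\left(20,-640 \right)} = -9999 + \left(\frac{365}{2} + \frac{1}{2} \left(-640\right) 20^{2} + \frac{171}{2} \cdot 20 \left(-640\right)\right) = -9999 + \left(\frac{365}{2} + \frac{1}{2} \left(-640\right) 400 - 1094400\right) = -9999 - \frac{2444435}{2} = - \frac{2464433}{2}$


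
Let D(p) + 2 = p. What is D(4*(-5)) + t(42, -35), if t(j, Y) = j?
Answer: 20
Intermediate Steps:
D(p) = -2 + p
D(4*(-5)) + t(42, -35) = (-2 + 4*(-5)) + 42 = (-2 - 20) + 42 = -22 + 42 = 20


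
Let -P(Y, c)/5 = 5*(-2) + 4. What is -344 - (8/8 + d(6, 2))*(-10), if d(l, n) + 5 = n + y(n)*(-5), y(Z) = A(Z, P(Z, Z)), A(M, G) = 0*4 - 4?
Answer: -164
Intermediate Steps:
P(Y, c) = 30 (P(Y, c) = -5*(5*(-2) + 4) = -5*(-10 + 4) = -5*(-6) = 30)
A(M, G) = -4 (A(M, G) = 0 - 4 = -4)
y(Z) = -4
d(l, n) = 15 + n (d(l, n) = -5 + (n - 4*(-5)) = -5 + (n + 20) = -5 + (20 + n) = 15 + n)
-344 - (8/8 + d(6, 2))*(-10) = -344 - (8/8 + (15 + 2))*(-10) = -344 - (8*(⅛) + 17)*(-10) = -344 - (1 + 17)*(-10) = -344 - 18*(-10) = -344 - 1*(-180) = -344 + 180 = -164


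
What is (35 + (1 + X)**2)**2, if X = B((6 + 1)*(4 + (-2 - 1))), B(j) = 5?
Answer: 5041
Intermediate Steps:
X = 5
(35 + (1 + X)**2)**2 = (35 + (1 + 5)**2)**2 = (35 + 6**2)**2 = (35 + 36)**2 = 71**2 = 5041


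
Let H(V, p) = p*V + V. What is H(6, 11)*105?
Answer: 7560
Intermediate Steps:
H(V, p) = V + V*p (H(V, p) = V*p + V = V + V*p)
H(6, 11)*105 = (6*(1 + 11))*105 = (6*12)*105 = 72*105 = 7560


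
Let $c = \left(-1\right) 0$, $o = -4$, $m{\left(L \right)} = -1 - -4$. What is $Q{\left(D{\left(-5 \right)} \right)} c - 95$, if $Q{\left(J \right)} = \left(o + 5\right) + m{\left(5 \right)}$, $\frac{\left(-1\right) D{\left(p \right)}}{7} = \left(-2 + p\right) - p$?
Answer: $-95$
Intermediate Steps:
$D{\left(p \right)} = 14$ ($D{\left(p \right)} = - 7 \left(\left(-2 + p\right) - p\right) = \left(-7\right) \left(-2\right) = 14$)
$m{\left(L \right)} = 3$ ($m{\left(L \right)} = -1 + 4 = 3$)
$c = 0$
$Q{\left(J \right)} = 4$ ($Q{\left(J \right)} = \left(-4 + 5\right) + 3 = 1 + 3 = 4$)
$Q{\left(D{\left(-5 \right)} \right)} c - 95 = 4 \cdot 0 - 95 = 0 - 95 = -95$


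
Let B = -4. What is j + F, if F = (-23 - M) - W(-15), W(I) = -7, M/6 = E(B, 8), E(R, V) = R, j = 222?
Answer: 230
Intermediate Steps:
M = -24 (M = 6*(-4) = -24)
F = 8 (F = (-23 - 1*(-24)) - 1*(-7) = (-23 + 24) + 7 = 1 + 7 = 8)
j + F = 222 + 8 = 230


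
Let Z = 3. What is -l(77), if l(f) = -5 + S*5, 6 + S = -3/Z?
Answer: 40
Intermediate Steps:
S = -7 (S = -6 - 3/3 = -6 - 3*1/3 = -6 - 1 = -7)
l(f) = -40 (l(f) = -5 - 7*5 = -5 - 35 = -40)
-l(77) = -1*(-40) = 40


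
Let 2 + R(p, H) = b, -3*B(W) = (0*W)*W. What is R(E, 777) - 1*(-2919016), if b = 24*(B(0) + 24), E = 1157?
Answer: 2919590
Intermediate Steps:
B(W) = 0 (B(W) = -0*W*W/3 = -0*W = -⅓*0 = 0)
b = 576 (b = 24*(0 + 24) = 24*24 = 576)
R(p, H) = 574 (R(p, H) = -2 + 576 = 574)
R(E, 777) - 1*(-2919016) = 574 - 1*(-2919016) = 574 + 2919016 = 2919590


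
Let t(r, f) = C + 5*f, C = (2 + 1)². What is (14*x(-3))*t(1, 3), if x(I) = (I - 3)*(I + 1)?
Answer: 4032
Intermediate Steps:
x(I) = (1 + I)*(-3 + I) (x(I) = (-3 + I)*(1 + I) = (1 + I)*(-3 + I))
C = 9 (C = 3² = 9)
t(r, f) = 9 + 5*f
(14*x(-3))*t(1, 3) = (14*(-3 + (-3)² - 2*(-3)))*(9 + 5*3) = (14*(-3 + 9 + 6))*(9 + 15) = (14*12)*24 = 168*24 = 4032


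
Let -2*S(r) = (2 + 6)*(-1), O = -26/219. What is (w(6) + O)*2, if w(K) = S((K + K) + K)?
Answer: 1700/219 ≈ 7.7626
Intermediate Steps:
O = -26/219 (O = -26*1/219 = -26/219 ≈ -0.11872)
S(r) = 4 (S(r) = -(2 + 6)*(-1)/2 = -4*(-1) = -½*(-8) = 4)
w(K) = 4
(w(6) + O)*2 = (4 - 26/219)*2 = (850/219)*2 = 1700/219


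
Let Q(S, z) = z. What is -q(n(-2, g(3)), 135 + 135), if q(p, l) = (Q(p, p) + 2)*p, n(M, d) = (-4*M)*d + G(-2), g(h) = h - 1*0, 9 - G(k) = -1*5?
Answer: -1520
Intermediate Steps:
G(k) = 14 (G(k) = 9 - (-1)*5 = 9 - 1*(-5) = 9 + 5 = 14)
g(h) = h (g(h) = h + 0 = h)
n(M, d) = 14 - 4*M*d (n(M, d) = (-4*M)*d + 14 = -4*M*d + 14 = 14 - 4*M*d)
q(p, l) = p*(2 + p) (q(p, l) = (p + 2)*p = (2 + p)*p = p*(2 + p))
-q(n(-2, g(3)), 135 + 135) = -(14 - 4*(-2)*3)*(2 + (14 - 4*(-2)*3)) = -(14 + 24)*(2 + (14 + 24)) = -38*(2 + 38) = -38*40 = -1*1520 = -1520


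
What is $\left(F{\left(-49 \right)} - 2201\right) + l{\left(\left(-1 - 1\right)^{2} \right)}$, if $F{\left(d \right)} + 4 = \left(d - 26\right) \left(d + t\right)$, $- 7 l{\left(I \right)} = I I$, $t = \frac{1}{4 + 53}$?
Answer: $\frac{195031}{133} \approx 1466.4$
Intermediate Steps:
$t = \frac{1}{57} \approx 0.017544$
$l{\left(I \right)} = - \frac{I^{2}}{7}$ ($l{\left(I \right)} = - \frac{I I}{7} = - \frac{I^{2}}{7}$)
$F{\left(d \right)} = -4 + \left(-26 + d\right) \left(\frac{1}{57} + d\right)$ ($F{\left(d \right)} = -4 + \left(d - 26\right) \left(d + \frac{1}{57}\right) = -4 + \left(-26 + d\right) \left(\frac{1}{57} + d\right)$)
$\left(F{\left(-49 \right)} - 2201\right) + l{\left(\left(-1 - 1\right)^{2} \right)} = \left(\left(- \frac{254}{57} + \left(-49\right)^{2} - - \frac{72569}{57}\right) - 2201\right) - \frac{\left(\left(-1 - 1\right)^{2}\right)^{2}}{7} = \left(\left(- \frac{254}{57} + 2401 + \frac{72569}{57}\right) - 2201\right) - \frac{\left(\left(-2\right)^{2}\right)^{2}}{7} = \left(\frac{69724}{19} - 2201\right) - \frac{4^{2}}{7} = \frac{27905}{19} - \frac{16}{7} = \frac{195031}{133}$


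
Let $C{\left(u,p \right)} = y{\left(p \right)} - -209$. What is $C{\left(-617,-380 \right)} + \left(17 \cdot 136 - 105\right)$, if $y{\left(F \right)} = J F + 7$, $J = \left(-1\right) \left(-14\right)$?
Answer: $-2897$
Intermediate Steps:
$J = 14$
$y{\left(F \right)} = 7 + 14 F$ ($y{\left(F \right)} = 14 F + 7 = 7 + 14 F$)
$C{\left(u,p \right)} = 216 + 14 p$ ($C{\left(u,p \right)} = \left(7 + 14 p\right) - -209 = \left(7 + 14 p\right) + 209 = 216 + 14 p$)
$C{\left(-617,-380 \right)} + \left(17 \cdot 136 - 105\right) = \left(216 + 14 \left(-380\right)\right) + \left(17 \cdot 136 - 105\right) = \left(216 - 5320\right) + \left(2312 - 105\right) = -5104 + 2207 = -2897$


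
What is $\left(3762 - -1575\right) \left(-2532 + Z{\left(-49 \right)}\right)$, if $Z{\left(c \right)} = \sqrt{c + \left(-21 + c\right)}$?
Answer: $-13513284 + 5337 i \sqrt{119} \approx -1.3513 \cdot 10^{7} + 58220.0 i$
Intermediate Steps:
$Z{\left(c \right)} = \sqrt{-21 + 2 c}$
$\left(3762 - -1575\right) \left(-2532 + Z{\left(-49 \right)}\right) = \left(3762 - -1575\right) \left(-2532 + \sqrt{-21 + 2 \left(-49\right)}\right) = \left(3762 + 1575\right) \left(-2532 + \sqrt{-21 - 98}\right) = 5337 \left(-2532 + \sqrt{-119}\right) = 5337 \left(-2532 + i \sqrt{119}\right) = -13513284 + 5337 i \sqrt{119}$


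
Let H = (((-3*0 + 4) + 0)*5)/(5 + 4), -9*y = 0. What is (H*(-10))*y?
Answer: 0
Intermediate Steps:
y = 0 (y = -1/9*0 = 0)
H = 20/9 (H = (((0 + 4) + 0)*5)/9 = ((4 + 0)*5)*(1/9) = (4*5)*(1/9) = 20*(1/9) = 20/9 ≈ 2.2222)
(H*(-10))*y = ((20/9)*(-10))*0 = -200/9*0 = 0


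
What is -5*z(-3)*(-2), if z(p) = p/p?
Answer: 10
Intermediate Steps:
z(p) = 1
-5*z(-3)*(-2) = -5*1*(-2) = -5*(-2) = 10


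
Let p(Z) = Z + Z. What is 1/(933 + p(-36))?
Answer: 1/861 ≈ 0.0011614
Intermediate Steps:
p(Z) = 2*Z
1/(933 + p(-36)) = 1/(933 + 2*(-36)) = 1/(933 - 72) = 1/861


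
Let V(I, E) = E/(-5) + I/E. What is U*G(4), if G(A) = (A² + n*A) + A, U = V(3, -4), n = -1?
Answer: ⅘ ≈ 0.80000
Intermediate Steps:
V(I, E) = -E/5 + I/E (V(I, E) = E*(-⅕) + I/E = -E/5 + I/E)
U = 1/20 (U = -⅕*(-4) + 3/(-4) = ⅘ + 3*(-¼) = ⅘ - ¾ = 1/20 ≈ 0.050000)
G(A) = A² (G(A) = (A² - A) + A = A²)
U*G(4) = (1/20)*4² = (1/20)*16 = ⅘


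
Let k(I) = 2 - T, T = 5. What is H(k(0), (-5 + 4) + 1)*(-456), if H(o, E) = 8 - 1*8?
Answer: 0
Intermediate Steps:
k(I) = -3 (k(I) = 2 - 1*5 = 2 - 5 = -3)
H(o, E) = 0 (H(o, E) = 8 - 8 = 0)
H(k(0), (-5 + 4) + 1)*(-456) = 0*(-456) = 0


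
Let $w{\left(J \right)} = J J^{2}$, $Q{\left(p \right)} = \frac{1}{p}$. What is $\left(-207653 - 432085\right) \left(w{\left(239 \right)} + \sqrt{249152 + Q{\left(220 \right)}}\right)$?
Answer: $-8733651357222 - \frac{29079 \sqrt{3014739255}}{5} \approx -8.734 \cdot 10^{12}$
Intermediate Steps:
$w{\left(J \right)} = J^{3}$
$\left(-207653 - 432085\right) \left(w{\left(239 \right)} + \sqrt{249152 + Q{\left(220 \right)}}\right) = \left(-207653 - 432085\right) \left(239^{3} + \sqrt{249152 + \frac{1}{220}}\right) = - 639738 \left(13651919 + \sqrt{249152 + \frac{1}{220}}\right) = - 639738 \left(13651919 + \sqrt{\frac{54813441}{220}}\right) = - 639738 \left(13651919 + \frac{\sqrt{3014739255}}{110}\right) = -8733651357222 - \frac{29079 \sqrt{3014739255}}{5}$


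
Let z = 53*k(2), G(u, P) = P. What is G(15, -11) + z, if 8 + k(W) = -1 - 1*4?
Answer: -700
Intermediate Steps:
k(W) = -13 (k(W) = -8 + (-1 - 1*4) = -8 + (-1 - 4) = -8 - 5 = -13)
z = -689 (z = 53*(-13) = -689)
G(15, -11) + z = -11 - 689 = -700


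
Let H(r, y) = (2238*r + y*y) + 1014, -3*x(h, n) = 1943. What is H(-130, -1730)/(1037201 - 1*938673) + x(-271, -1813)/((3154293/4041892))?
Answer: -5583593287733/6957899568 ≈ -802.48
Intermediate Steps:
x(h, n) = -1943/3 (x(h, n) = -⅓*1943 = -1943/3)
H(r, y) = 1014 + y² + 2238*r (H(r, y) = (2238*r + y²) + 1014 = (y² + 2238*r) + 1014 = 1014 + y² + 2238*r)
H(-130, -1730)/(1037201 - 1*938673) + x(-271, -1813)/((3154293/4041892)) = (1014 + (-1730)² + 2238*(-130))/(1037201 - 1*938673) - 1943/(3*(3154293/4041892)) = (1014 + 2992900 - 290940)/(1037201 - 938673) - 1943/(3*(3154293*(1/4041892))) = 2702974/98528 - 1943/(3*3154293/4041892) = 2702974*(1/98528) - 1943/3*4041892/3154293 = 1351487/49264 - 117214868/141237 = -5583593287733/6957899568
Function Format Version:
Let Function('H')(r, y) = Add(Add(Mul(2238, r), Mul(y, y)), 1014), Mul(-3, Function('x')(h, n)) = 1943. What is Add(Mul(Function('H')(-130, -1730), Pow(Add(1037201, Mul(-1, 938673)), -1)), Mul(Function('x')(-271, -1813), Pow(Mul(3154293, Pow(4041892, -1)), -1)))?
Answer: Rational(-5583593287733, 6957899568) ≈ -802.48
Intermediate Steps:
Function('x')(h, n) = Rational(-1943, 3) (Function('x')(h, n) = Mul(Rational(-1, 3), 1943) = Rational(-1943, 3))
Function('H')(r, y) = Add(1014, Pow(y, 2), Mul(2238, r)) (Function('H')(r, y) = Add(Add(Mul(2238, r), Pow(y, 2)), 1014) = Add(Add(Pow(y, 2), Mul(2238, r)), 1014) = Add(1014, Pow(y, 2), Mul(2238, r)))
Add(Mul(Function('H')(-130, -1730), Pow(Add(1037201, Mul(-1, 938673)), -1)), Mul(Function('x')(-271, -1813), Pow(Mul(3154293, Pow(4041892, -1)), -1))) = Add(Mul(Add(1014, Pow(-1730, 2), Mul(2238, -130)), Pow(Add(1037201, Mul(-1, 938673)), -1)), Mul(Rational(-1943, 3), Pow(Mul(3154293, Pow(4041892, -1)), -1))) = Add(Mul(Add(1014, 2992900, -290940), Pow(Add(1037201, -938673), -1)), Mul(Rational(-1943, 3), Pow(Mul(3154293, Rational(1, 4041892)), -1))) = Add(Mul(2702974, Pow(98528, -1)), Mul(Rational(-1943, 3), Pow(Rational(3154293, 4041892), -1))) = Add(Mul(2702974, Rational(1, 98528)), Mul(Rational(-1943, 3), Rational(4041892, 3154293))) = Add(Rational(1351487, 49264), Rational(-117214868, 141237)) = Rational(-5583593287733, 6957899568)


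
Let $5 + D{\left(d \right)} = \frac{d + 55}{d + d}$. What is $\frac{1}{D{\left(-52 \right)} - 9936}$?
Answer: $- \frac{104}{1033867} \approx -0.00010059$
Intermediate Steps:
$D{\left(d \right)} = -5 + \frac{55 + d}{2 d}$ ($D{\left(d \right)} = -5 + \frac{d + 55}{d + d} = -5 + \frac{55 + d}{2 d}$)
$\frac{1}{D{\left(-52 \right)} - 9936} = \frac{1}{\frac{55 - -468}{2 \left(-52\right)} - 9936} = \frac{1}{\frac{1}{2} \left(- \frac{1}{52}\right) \left(55 + 468\right) - 9936} = \frac{1}{\frac{1}{2} \left(- \frac{1}{52}\right) 523 - 9936} = \frac{1}{- \frac{523}{104} - 9936} = \frac{1}{- \frac{1033867}{104}} = - \frac{104}{1033867}$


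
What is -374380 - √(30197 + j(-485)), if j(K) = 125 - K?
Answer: -374380 - 3*√3423 ≈ -3.7456e+5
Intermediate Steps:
-374380 - √(30197 + j(-485)) = -374380 - √(30197 + (125 - 1*(-485))) = -374380 - √(30197 + (125 + 485)) = -374380 - √(30197 + 610) = -374380 - √30807 = -374380 - 3*√3423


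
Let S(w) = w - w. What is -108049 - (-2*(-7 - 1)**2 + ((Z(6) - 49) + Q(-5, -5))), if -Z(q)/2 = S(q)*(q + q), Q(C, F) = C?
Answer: -107867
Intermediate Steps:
S(w) = 0
Z(q) = 0 (Z(q) = -0*(q + q) = -0*2*q = -2*0 = 0)
-108049 - (-2*(-7 - 1)**2 + ((Z(6) - 49) + Q(-5, -5))) = -108049 - (-2*(-7 - 1)**2 + ((0 - 49) - 5)) = -108049 - (-2*(-8)**2 + (-49 - 5)) = -108049 - (-2*64 - 54) = -108049 - (-128 - 54) = -108049 - 1*(-182) = -108049 + 182 = -107867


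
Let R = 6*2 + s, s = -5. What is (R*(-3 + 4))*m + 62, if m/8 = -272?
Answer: -15170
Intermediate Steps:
m = -2176 (m = 8*(-272) = -2176)
R = 7 (R = 6*2 - 5 = 12 - 5 = 7)
(R*(-3 + 4))*m + 62 = (7*(-3 + 4))*(-2176) + 62 = (7*1)*(-2176) + 62 = 7*(-2176) + 62 = -15232 + 62 = -15170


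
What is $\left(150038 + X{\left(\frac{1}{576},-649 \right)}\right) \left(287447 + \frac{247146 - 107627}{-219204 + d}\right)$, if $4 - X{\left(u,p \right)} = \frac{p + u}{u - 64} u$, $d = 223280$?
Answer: $\frac{3733099985059969222643}{86546066688} \approx 4.3134 \cdot 10^{10}$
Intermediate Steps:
$X{\left(u,p \right)} = 4 - \frac{u \left(p + u\right)}{-64 + u}$ ($X{\left(u,p \right)} = 4 - \frac{p + u}{u - 64} u = 4 - \frac{p + u}{-64 + u} u = 4 - \frac{u \left(p + u\right)}{-64 + u}$)
$\left(150038 + X{\left(\frac{1}{576},-649 \right)}\right) \left(287447 + \frac{247146 - 107627}{-219204 + d}\right) = \left(150038 + \frac{-256 - \left(\frac{1}{576}\right)^{2} + \frac{4}{576} - - \frac{649}{576}}{-64 + \frac{1}{576}}\right) \left(287447 + \frac{247146 - 107627}{-219204 + 223280}\right) = \left(150038 + \frac{-256 - \left(\frac{1}{576}\right)^{2} + 4 \cdot \frac{1}{576} - \left(-649\right) \frac{1}{576}}{-64 + \frac{1}{576}}\right) \left(287447 + \frac{139519}{4076}\right) = \left(150038 + \frac{-256 - \frac{1}{331776} + \frac{1}{144} + \frac{649}{576}}{- \frac{36863}{576}}\right) \left(287447 + 139519 \cdot \frac{1}{4076}\right) = \left(150038 - \frac{576 \left(-256 - \frac{1}{331776} + \frac{1}{144} + \frac{649}{576}\right)}{36863}\right) \left(287447 + \frac{139519}{4076}\right) = \left(150038 - - \frac{84558529}{21233088}\right) \frac{1171773491}{4076} = \left(150038 + \frac{84558529}{21233088}\right) \frac{1171773491}{4076} = \frac{3185854615873}{21233088} \cdot \frac{1171773491}{4076} = \frac{3733099985059969222643}{86546066688}$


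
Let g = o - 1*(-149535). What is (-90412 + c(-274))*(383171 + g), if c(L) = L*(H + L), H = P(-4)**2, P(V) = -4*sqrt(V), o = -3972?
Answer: 1163214800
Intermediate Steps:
H = -64 (H = (-8*I)**2 = -64)
c(L) = L*(-64 + L)
g = 145563 (g = -3972 - 1*(-149535) = -3972 + 149535 = 145563)
(-90412 + c(-274))*(383171 + g) = (-90412 - 274*(-64 - 274))*(383171 + 145563) = (-90412 - 274*(-338))*528734 = (-90412 + 92612)*528734 = 2200*528734 = 1163214800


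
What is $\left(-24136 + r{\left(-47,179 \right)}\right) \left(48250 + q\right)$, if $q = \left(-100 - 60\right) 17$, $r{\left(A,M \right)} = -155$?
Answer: $-1105969230$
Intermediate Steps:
$q = -2720$ ($q = \left(-160\right) 17 = -2720$)
$\left(-24136 + r{\left(-47,179 \right)}\right) \left(48250 + q\right) = \left(-24136 - 155\right) \left(48250 - 2720\right) = \left(-24291\right) 45530 = -1105969230$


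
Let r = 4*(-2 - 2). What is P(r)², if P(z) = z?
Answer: 256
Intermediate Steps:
r = -16 (r = 4*(-4) = -16)
P(r)² = (-16)² = 256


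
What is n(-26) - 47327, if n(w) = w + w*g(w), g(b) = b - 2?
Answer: -46625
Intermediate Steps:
g(b) = -2 + b
n(w) = w + w*(-2 + w)
n(-26) - 47327 = -26*(-1 - 26) - 47327 = -26*(-27) - 47327 = 702 - 47327 = -46625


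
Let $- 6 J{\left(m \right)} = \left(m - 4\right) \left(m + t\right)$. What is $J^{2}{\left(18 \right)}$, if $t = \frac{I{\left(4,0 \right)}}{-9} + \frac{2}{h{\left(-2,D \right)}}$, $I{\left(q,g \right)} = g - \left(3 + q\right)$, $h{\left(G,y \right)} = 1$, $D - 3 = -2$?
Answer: $\frac{1713481}{729} \approx 2350.5$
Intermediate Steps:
$D = 1$ ($D = 3 - 2 = 1$)
$I{\left(q,g \right)} = -3 + g - q$
$t = \frac{25}{9}$ ($t = \frac{-3 + 0 - 4}{-9} + \frac{2}{1} = \left(-3 + 0 - 4\right) \left(- \frac{1}{9}\right) + 2 \cdot 1 = \left(-7\right) \left(- \frac{1}{9}\right) + 2 = \frac{7}{9} + 2 = \frac{25}{9} \approx 2.7778$)
$J{\left(m \right)} = - \frac{\left(-4 + m\right) \left(\frac{25}{9} + m\right)}{6}$ ($J{\left(m \right)} = - \frac{\left(m - 4\right) \left(m + \frac{25}{9}\right)}{6} = - \frac{\left(-4 + m\right) \left(\frac{25}{9} + m\right)}{6}$)
$J^{2}{\left(18 \right)} = \left(\frac{50}{27} - \frac{18^{2}}{6} + \frac{11}{54} \cdot 18\right)^{2} = \left(\frac{50}{27} - 54 + \frac{11}{3}\right)^{2} = \left(- \frac{1309}{27}\right)^{2} = \frac{1713481}{729}$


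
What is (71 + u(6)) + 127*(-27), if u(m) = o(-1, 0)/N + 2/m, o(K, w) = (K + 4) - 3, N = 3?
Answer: -10073/3 ≈ -3357.7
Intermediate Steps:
o(K, w) = 1 + K (o(K, w) = (4 + K) - 3 = 1 + K)
u(m) = 2/m (u(m) = (1 - 1)/3 + 2/m = 0*(⅓) + 2/m = 0 + 2/m = 2/m)
(71 + u(6)) + 127*(-27) = (71 + 2/6) + 127*(-27) = (71 + 2*(⅙)) - 3429 = (71 + ⅓) - 3429 = 214/3 - 3429 = -10073/3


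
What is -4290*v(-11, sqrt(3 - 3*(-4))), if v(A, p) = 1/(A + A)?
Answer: 195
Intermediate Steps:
v(A, p) = 1/(2*A)
-4290*v(-11, sqrt(3 - 3*(-4))) = -2145/(-11) = -2145*(-1)/11 = -4290*(-1/22) = 195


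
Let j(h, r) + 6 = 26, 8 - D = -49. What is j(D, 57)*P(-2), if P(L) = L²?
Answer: 80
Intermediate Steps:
D = 57 (D = 8 - 1*(-49) = 8 + 49 = 57)
j(h, r) = 20 (j(h, r) = -6 + 26 = 20)
j(D, 57)*P(-2) = 20*(-2)² = 20*4 = 80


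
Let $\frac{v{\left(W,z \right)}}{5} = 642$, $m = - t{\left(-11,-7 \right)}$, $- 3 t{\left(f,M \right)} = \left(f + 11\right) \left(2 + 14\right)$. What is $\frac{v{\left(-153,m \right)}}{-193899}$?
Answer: $- \frac{1070}{64633} \approx -0.016555$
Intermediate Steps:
$t{\left(f,M \right)} = - \frac{176}{3} - \frac{16 f}{3}$ ($t{\left(f,M \right)} = - \frac{\left(f + 11\right) \left(2 + 14\right)}{3} = - \frac{\left(11 + f\right) 16}{3} = - \frac{176 + 16 f}{3} = - \frac{176}{3} - \frac{16 f}{3}$)
$m = 0$ ($m = - (- \frac{176}{3} - - \frac{176}{3}) = - (- \frac{176}{3} + \frac{176}{3}) = \left(-1\right) 0 = 0$)
$v{\left(W,z \right)} = 3210$ ($v{\left(W,z \right)} = 5 \cdot 642 = 3210$)
$\frac{v{\left(-153,m \right)}}{-193899} = \frac{3210}{-193899} = 3210 \left(- \frac{1}{193899}\right) = - \frac{1070}{64633}$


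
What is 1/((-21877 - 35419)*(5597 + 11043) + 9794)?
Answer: -1/953395646 ≈ -1.0489e-9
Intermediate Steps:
1/((-21877 - 35419)*(5597 + 11043) + 9794) = 1/(-57296*16640 + 9794) = 1/(-953405440 + 9794) = 1/(-953395646) = -1/953395646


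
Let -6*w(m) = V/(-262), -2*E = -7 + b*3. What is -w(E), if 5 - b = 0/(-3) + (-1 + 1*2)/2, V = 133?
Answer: -133/1572 ≈ -0.084606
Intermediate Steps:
b = 9/2 (b = 5 - (0/(-3) + (-1 + 1*2)/2) = 5 - (0*(-⅓) + (-1 + 2)*(½)) = 5 - (0 + 1*(½)) = 5 - (0 + ½) = 5 - 1*½ = 5 - ½ = 9/2 ≈ 4.5000)
E = -13/4 (E = -(-7 + (9/2)*3)/2 = -(-7 + 27/2)/2 = -½*13/2 = -13/4 ≈ -3.2500)
w(m) = 133/1572 (w(m) = -133/(6*(-262)) = -133*(-1)/(6*262) = -⅙*(-133/262) = 133/1572)
-w(E) = -1*133/1572 = -133/1572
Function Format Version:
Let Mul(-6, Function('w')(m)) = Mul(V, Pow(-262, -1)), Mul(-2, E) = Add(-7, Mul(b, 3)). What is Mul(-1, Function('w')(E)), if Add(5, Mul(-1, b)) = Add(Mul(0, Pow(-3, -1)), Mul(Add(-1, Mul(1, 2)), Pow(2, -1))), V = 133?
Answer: Rational(-133, 1572) ≈ -0.084606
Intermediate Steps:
b = Rational(9, 2) (b = Add(5, Mul(-1, Add(Mul(0, Pow(-3, -1)), Mul(Add(-1, Mul(1, 2)), Pow(2, -1))))) = Add(5, Mul(-1, Add(Mul(0, Rational(-1, 3)), Mul(Add(-1, 2), Rational(1, 2))))) = Add(5, Mul(-1, Add(0, Mul(1, Rational(1, 2))))) = Add(5, Mul(-1, Add(0, Rational(1, 2)))) = Add(5, Mul(-1, Rational(1, 2))) = Add(5, Rational(-1, 2)) = Rational(9, 2) ≈ 4.5000)
E = Rational(-13, 4) (E = Mul(Rational(-1, 2), Add(-7, Mul(Rational(9, 2), 3))) = Mul(Rational(-1, 2), Add(-7, Rational(27, 2))) = Mul(Rational(-1, 2), Rational(13, 2)) = Rational(-13, 4) ≈ -3.2500)
Function('w')(m) = Rational(133, 1572) (Function('w')(m) = Mul(Rational(-1, 6), Mul(133, Pow(-262, -1))) = Mul(Rational(-1, 6), Mul(133, Rational(-1, 262))) = Mul(Rational(-1, 6), Rational(-133, 262)) = Rational(133, 1572))
Mul(-1, Function('w')(E)) = Mul(-1, Rational(133, 1572)) = Rational(-133, 1572)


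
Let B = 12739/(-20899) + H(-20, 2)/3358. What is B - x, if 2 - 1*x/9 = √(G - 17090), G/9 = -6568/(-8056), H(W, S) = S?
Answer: -652977460/35089421 + 9*I*√17322656687/1007 ≈ -18.609 + 1176.3*I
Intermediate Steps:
G = 7389/1007 (G = 9*(-6568/(-8056)) = 9*(-6568*(-1/8056)) = 9*(821/1007) = 7389/1007 ≈ 7.3376)
B = -21367882/35089421 (B = 12739/(-20899) + 2/3358 = 12739*(-1/20899) + 2*(1/3358) = -12739/20899 + 1/1679 = -21367882/35089421 ≈ -0.60896)
x = 18 - 9*I*√17322656687/1007 (x = 18 - 9*√(7389/1007 - 17090) = 18 - 9*I*√17322656687/1007 ≈ 18.0 - 1176.3*I)
B - x = -21367882/35089421 - (18 - 9*I*√17322656687/1007) = -21367882/35089421 + (-18 + 9*I*√17322656687/1007) = -652977460/35089421 + 9*I*√17322656687/1007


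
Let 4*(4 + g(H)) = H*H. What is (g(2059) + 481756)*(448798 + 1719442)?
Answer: 3342607027340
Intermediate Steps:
g(H) = -4 + H**2/4 (g(H) = -4 + (H*H)/4 = -4 + H**2/4)
(g(2059) + 481756)*(448798 + 1719442) = ((-4 + (1/4)*2059**2) + 481756)*(448798 + 1719442) = ((-4 + (1/4)*4239481) + 481756)*2168240 = ((-4 + 4239481/4) + 481756)*2168240 = (4239465/4 + 481756)*2168240 = (6166489/4)*2168240 = 3342607027340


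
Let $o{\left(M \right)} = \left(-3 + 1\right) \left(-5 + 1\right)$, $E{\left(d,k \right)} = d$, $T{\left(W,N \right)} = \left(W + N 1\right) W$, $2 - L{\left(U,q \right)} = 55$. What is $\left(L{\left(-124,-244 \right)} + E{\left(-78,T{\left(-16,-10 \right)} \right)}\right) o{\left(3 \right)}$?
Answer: $-1048$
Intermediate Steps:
$L{\left(U,q \right)} = -53$ ($L{\left(U,q \right)} = 2 - 55 = -53$)
$T{\left(W,N \right)} = W \left(N + W\right)$ ($T{\left(W,N \right)} = \left(W + N\right) W = \left(N + W\right) W = W \left(N + W\right)$)
$o{\left(M \right)} = 8$ ($o{\left(M \right)} = \left(-2\right) \left(-4\right) = 8$)
$\left(L{\left(-124,-244 \right)} + E{\left(-78,T{\left(-16,-10 \right)} \right)}\right) o{\left(3 \right)} = \left(-53 - 78\right) 8 = \left(-131\right) 8 = -1048$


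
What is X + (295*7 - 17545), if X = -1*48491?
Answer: -63971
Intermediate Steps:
X = -48491
X + (295*7 - 17545) = -48491 + (295*7 - 17545) = -48491 + (2065 - 17545) = -48491 - 15480 = -63971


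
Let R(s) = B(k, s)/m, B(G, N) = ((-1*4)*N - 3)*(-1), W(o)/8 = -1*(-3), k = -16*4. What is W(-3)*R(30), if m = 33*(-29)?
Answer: -984/319 ≈ -3.0846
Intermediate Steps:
k = -64
W(o) = 24 (W(o) = 8*(-1*(-3)) = 8*3 = 24)
B(G, N) = 3 + 4*N (B(G, N) = (-4*N - 3)*(-1) = (-3 - 4*N)*(-1) = 3 + 4*N)
m = -957
R(s) = -1/319 - 4*s/957 (R(s) = (3 + 4*s)/(-957) = (3 + 4*s)*(-1/957) = -1/319 - 4*s/957)
W(-3)*R(30) = 24*(-1/319 - 4/957*30) = 24*(-1/319 - 40/319) = 24*(-41/319) = -984/319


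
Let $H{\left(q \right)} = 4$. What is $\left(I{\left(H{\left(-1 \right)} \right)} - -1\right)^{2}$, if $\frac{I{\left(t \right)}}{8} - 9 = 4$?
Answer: $11025$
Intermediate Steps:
$I{\left(t \right)} = 104$ ($I{\left(t \right)} = 72 + 8 \cdot 4 = 72 + 32 = 104$)
$\left(I{\left(H{\left(-1 \right)} \right)} - -1\right)^{2} = \left(104 - -1\right)^{2} = \left(104 + \left(-1 + 2\right)\right)^{2} = \left(104 + 1\right)^{2} = 105^{2} = 11025$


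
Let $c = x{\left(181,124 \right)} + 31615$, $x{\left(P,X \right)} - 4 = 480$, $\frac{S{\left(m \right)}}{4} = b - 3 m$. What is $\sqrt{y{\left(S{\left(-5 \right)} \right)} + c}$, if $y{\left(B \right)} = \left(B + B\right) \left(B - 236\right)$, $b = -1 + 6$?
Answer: $11 \sqrt{59} \approx 84.493$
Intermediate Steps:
$b = 5$
$S{\left(m \right)} = 20 - 12 m$ ($S{\left(m \right)} = 4 \left(5 - 3 m\right) = 20 - 12 m$)
$y{\left(B \right)} = 2 B \left(-236 + B\right)$
$x{\left(P,X \right)} = 484$ ($x{\left(P,X \right)} = 4 + 480 = 484$)
$c = 32099$ ($c = 484 + 31615 = 32099$)
$\sqrt{y{\left(S{\left(-5 \right)} \right)} + c} = \sqrt{2 \left(20 - -60\right) \left(-236 + \left(20 - -60\right)\right) + 32099} = \sqrt{2 \left(20 + 60\right) \left(-236 + \left(20 + 60\right)\right) + 32099} = \sqrt{2 \cdot 80 \left(-236 + 80\right) + 32099} = \sqrt{2 \cdot 80 \left(-156\right) + 32099} = \sqrt{-24960 + 32099} = \sqrt{7139} = 11 \sqrt{59}$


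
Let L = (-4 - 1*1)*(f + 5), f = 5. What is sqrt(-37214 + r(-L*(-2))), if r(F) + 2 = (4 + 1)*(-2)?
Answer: I*sqrt(37226) ≈ 192.94*I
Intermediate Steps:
L = -50 (L = (-4 - 1*1)*(5 + 5) = (-4 - 1)*10 = -5*10 = -50)
r(F) = -12 (r(F) = -2 + (4 + 1)*(-2) = -2 + 5*(-2) = -2 - 10 = -12)
sqrt(-37214 + r(-L*(-2))) = sqrt(-37214 - 12) = sqrt(-37226) = I*sqrt(37226)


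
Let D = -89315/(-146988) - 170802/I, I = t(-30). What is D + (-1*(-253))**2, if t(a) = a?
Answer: 51227528431/734940 ≈ 69703.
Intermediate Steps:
I = -30
D = 4184753971/734940 (D = -89315/(-146988) - 170802/(-30) = -89315*(-1/146988) - 170802*(-1/30) = 89315/146988 + 28467/5 = 4184753971/734940 ≈ 5694.0)
D + (-1*(-253))**2 = 4184753971/734940 + (-1*(-253))**2 = 4184753971/734940 + 253**2 = 4184753971/734940 + 64009 = 51227528431/734940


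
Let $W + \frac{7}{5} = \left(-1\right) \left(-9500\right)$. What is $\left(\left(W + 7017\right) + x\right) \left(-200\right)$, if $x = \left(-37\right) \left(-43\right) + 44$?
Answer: $-3630120$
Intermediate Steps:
$W = \frac{47493}{5}$ ($W = - \frac{7}{5} - -9500 = - \frac{7}{5} + 9500 = \frac{47493}{5} \approx 9498.6$)
$x = 1635$ ($x = 1591 + 44 = 1635$)
$\left(\left(W + 7017\right) + x\right) \left(-200\right) = \left(\left(\frac{47493}{5} + 7017\right) + 1635\right) \left(-200\right) = \left(\frac{82578}{5} + 1635\right) \left(-200\right) = \frac{90753}{5} \left(-200\right) = -3630120$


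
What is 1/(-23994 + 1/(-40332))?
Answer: -40332/967726009 ≈ -4.1677e-5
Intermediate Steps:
1/(-23994 + 1/(-40332)) = 1/(-23994 - 1/40332) = 1/(-967726009/40332) = -40332/967726009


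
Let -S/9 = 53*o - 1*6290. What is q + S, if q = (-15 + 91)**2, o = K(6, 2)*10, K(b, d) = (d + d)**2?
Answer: -13934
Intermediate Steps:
K(b, d) = 4*d**2 (K(b, d) = (2*d)**2 = 4*d**2)
o = 160 (o = (4*2**2)*10 = (4*4)*10 = 16*10 = 160)
q = 5776 (q = 76**2 = 5776)
S = -19710 (S = -9*(53*160 - 1*6290) = -9*(8480 - 6290) = -9*2190 = -19710)
q + S = 5776 - 19710 = -13934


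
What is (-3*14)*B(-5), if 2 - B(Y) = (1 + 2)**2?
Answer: 294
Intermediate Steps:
B(Y) = -7 (B(Y) = 2 - (1 + 2)**2 = 2 - 1*3**2 = 2 - 1*9 = 2 - 9 = -7)
(-3*14)*B(-5) = -3*14*(-7) = -42*(-7) = 294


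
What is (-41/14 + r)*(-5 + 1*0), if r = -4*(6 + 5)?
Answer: 3285/14 ≈ 234.64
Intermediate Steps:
r = -44 (r = -4*11 = -44)
(-41/14 + r)*(-5 + 1*0) = (-41/14 - 44)*(-5 + 1*0) = (-41*1/14 - 44)*(-5 + 0) = (-41/14 - 44)*(-5) = -657/14*(-5) = 3285/14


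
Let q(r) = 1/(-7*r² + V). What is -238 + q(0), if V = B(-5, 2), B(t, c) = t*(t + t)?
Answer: -11899/50 ≈ -237.98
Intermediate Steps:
B(t, c) = 2*t² (B(t, c) = t*(2*t) = 2*t²)
V = 50 (V = 2*(-5)² = 2*25 = 50)
q(r) = 1/(50 - 7*r²) (q(r) = 1/(-7*r² + 50) = 1/(50 - 7*r²))
-238 + q(0) = -238 - 1/(-50 + 7*0²) = -238 - 1/(-50 + 7*0) = -238 - 1/(-50 + 0) = -238 - 1/(-50) = -238 - 1*(-1/50) = -238 + 1/50 = -11899/50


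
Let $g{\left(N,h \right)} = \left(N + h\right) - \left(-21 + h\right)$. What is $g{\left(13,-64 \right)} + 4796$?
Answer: $4830$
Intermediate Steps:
$g{\left(N,h \right)} = 21 + N$
$g{\left(13,-64 \right)} + 4796 = \left(21 + 13\right) + 4796 = 34 + 4796 = 4830$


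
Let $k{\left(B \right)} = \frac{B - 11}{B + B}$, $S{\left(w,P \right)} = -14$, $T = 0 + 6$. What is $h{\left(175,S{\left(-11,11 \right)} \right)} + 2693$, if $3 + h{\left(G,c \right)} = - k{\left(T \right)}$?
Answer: $\frac{32285}{12} \approx 2690.4$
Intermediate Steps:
$T = 6$
$k{\left(B \right)} = \frac{-11 + B}{2 B}$
$h{\left(G,c \right)} = - \frac{31}{12}$ ($h{\left(G,c \right)} = -3 - \frac{-11 + 6}{2 \cdot 6} = -3 - \frac{1}{2} \cdot \frac{1}{6} \left(-5\right) = -3 - - \frac{5}{12} = -3 + \frac{5}{12} = - \frac{31}{12}$)
$h{\left(175,S{\left(-11,11 \right)} \right)} + 2693 = - \frac{31}{12} + 2693 = \frac{32285}{12}$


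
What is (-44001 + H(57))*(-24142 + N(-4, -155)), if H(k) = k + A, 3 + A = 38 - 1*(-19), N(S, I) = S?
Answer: 1059767940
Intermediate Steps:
A = 54 (A = -3 + (38 - 1*(-19)) = -3 + (38 + 19) = -3 + 57 = 54)
H(k) = 54 + k (H(k) = k + 54 = 54 + k)
(-44001 + H(57))*(-24142 + N(-4, -155)) = (-44001 + (54 + 57))*(-24142 - 4) = (-44001 + 111)*(-24146) = -43890*(-24146) = 1059767940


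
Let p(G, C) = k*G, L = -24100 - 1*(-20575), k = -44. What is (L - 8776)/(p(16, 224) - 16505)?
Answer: 12301/17209 ≈ 0.71480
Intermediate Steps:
L = -3525 (L = -24100 + 20575 = -3525)
p(G, C) = -44*G
(L - 8776)/(p(16, 224) - 16505) = (-3525 - 8776)/(-44*16 - 16505) = -12301/(-704 - 16505) = -12301/(-17209) = -12301*(-1/17209) = 12301/17209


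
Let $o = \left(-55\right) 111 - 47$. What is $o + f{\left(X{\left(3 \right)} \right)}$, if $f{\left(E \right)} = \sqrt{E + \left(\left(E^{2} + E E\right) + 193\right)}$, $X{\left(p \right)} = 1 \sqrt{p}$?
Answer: $-6152 + \sqrt{199 + \sqrt{3}} \approx -6137.8$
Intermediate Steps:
$o = -6152$ ($o = -6105 - 47 = -6152$)
$X{\left(p \right)} = \sqrt{p}$
$f{\left(E \right)} = \sqrt{193 + E + 2 E^{2}}$ ($f{\left(E \right)} = \sqrt{E + \left(\left(E^{2} + E^{2}\right) + 193\right)} = \sqrt{E + \left(2 E^{2} + 193\right)} = \sqrt{E + \left(193 + 2 E^{2}\right)} = \sqrt{193 + E + 2 E^{2}}$)
$o + f{\left(X{\left(3 \right)} \right)} = -6152 + \sqrt{193 + \sqrt{3} + 2 \left(\sqrt{3}\right)^{2}} = -6152 + \sqrt{193 + \sqrt{3} + 2 \cdot 3} = -6152 + \sqrt{193 + \sqrt{3} + 6} = -6152 + \sqrt{199 + \sqrt{3}}$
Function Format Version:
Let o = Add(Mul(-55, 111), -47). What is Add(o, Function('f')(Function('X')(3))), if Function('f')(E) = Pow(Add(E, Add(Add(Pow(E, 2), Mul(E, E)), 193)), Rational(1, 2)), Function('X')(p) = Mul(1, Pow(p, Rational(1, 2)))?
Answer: Add(-6152, Pow(Add(199, Pow(3, Rational(1, 2))), Rational(1, 2))) ≈ -6137.8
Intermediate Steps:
o = -6152 (o = Add(-6105, -47) = -6152)
Function('X')(p) = Pow(p, Rational(1, 2))
Function('f')(E) = Pow(Add(193, E, Mul(2, Pow(E, 2))), Rational(1, 2)) (Function('f')(E) = Pow(Add(E, Add(Add(Pow(E, 2), Pow(E, 2)), 193)), Rational(1, 2)) = Pow(Add(E, Add(Mul(2, Pow(E, 2)), 193)), Rational(1, 2)) = Pow(Add(E, Add(193, Mul(2, Pow(E, 2)))), Rational(1, 2)) = Pow(Add(193, E, Mul(2, Pow(E, 2))), Rational(1, 2)))
Add(o, Function('f')(Function('X')(3))) = Add(-6152, Pow(Add(193, Pow(3, Rational(1, 2)), Mul(2, Pow(Pow(3, Rational(1, 2)), 2))), Rational(1, 2))) = Add(-6152, Pow(Add(193, Pow(3, Rational(1, 2)), Mul(2, 3)), Rational(1, 2))) = Add(-6152, Pow(Add(193, Pow(3, Rational(1, 2)), 6), Rational(1, 2))) = Add(-6152, Pow(Add(199, Pow(3, Rational(1, 2))), Rational(1, 2)))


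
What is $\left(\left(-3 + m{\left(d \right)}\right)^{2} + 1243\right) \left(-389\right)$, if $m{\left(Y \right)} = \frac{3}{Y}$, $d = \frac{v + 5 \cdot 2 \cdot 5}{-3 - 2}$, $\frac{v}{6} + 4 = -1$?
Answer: $- \frac{7823957}{16} \approx -4.89 \cdot 10^{5}$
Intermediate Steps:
$v = -30$ ($v = -24 + 6 \left(-1\right) = -24 - 6 = -30$)
$d = -4$ ($d = \frac{-30 + 5 \cdot 2 \cdot 5}{-3 - 2} = \frac{-30 + 10 \cdot 5}{-5} = \left(-30 + 50\right) \left(- \frac{1}{5}\right) = 20 \left(- \frac{1}{5}\right) = -4$)
$\left(\left(-3 + m{\left(d \right)}\right)^{2} + 1243\right) \left(-389\right) = \left(\left(-3 + \frac{3}{-4}\right)^{2} + 1243\right) \left(-389\right) = \left(\left(-3 + 3 \left(- \frac{1}{4}\right)\right)^{2} + 1243\right) \left(-389\right) = \left(\left(-3 - \frac{3}{4}\right)^{2} + 1243\right) \left(-389\right) = \left(\left(- \frac{15}{4}\right)^{2} + 1243\right) \left(-389\right) = \left(\frac{225}{16} + 1243\right) \left(-389\right) = \frac{20113}{16} \left(-389\right) = - \frac{7823957}{16}$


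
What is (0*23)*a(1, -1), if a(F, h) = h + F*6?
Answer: 0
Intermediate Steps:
a(F, h) = h + 6*F
(0*23)*a(1, -1) = (0*23)*(-1 + 6*1) = 0*(-1 + 6) = 0*5 = 0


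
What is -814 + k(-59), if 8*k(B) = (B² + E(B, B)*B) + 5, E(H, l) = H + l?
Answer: 492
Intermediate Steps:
k(B) = 5/8 + 3*B²/8 (k(B) = ((B² + (B + B)*B) + 5)/8 = ((B² + (2*B)*B) + 5)/8 = ((B² + 2*B²) + 5)/8 = (3*B² + 5)/8 = (5 + 3*B²)/8 = 5/8 + 3*B²/8)
-814 + k(-59) = -814 + (5/8 + (3/8)*(-59)²) = -814 + (5/8 + (3/8)*3481) = -814 + (5/8 + 10443/8) = -814 + 1306 = 492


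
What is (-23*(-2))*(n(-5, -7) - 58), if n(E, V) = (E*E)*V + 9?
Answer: -10304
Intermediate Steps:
n(E, V) = 9 + V*E**2 (n(E, V) = E**2*V + 9 = V*E**2 + 9 = 9 + V*E**2)
(-23*(-2))*(n(-5, -7) - 58) = (-23*(-2))*((9 - 7*(-5)**2) - 58) = 46*((9 - 7*25) - 58) = 46*((9 - 175) - 58) = 46*(-166 - 58) = 46*(-224) = -10304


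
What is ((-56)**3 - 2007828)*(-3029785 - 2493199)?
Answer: 12059126276896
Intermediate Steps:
((-56)**3 - 2007828)*(-3029785 - 2493199) = (-175616 - 2007828)*(-5522984) = -2183444*(-5522984) = 12059126276896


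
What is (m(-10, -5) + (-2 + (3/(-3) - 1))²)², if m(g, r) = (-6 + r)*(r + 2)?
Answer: 2401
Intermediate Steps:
m(g, r) = (-6 + r)*(2 + r)
(m(-10, -5) + (-2 + (3/(-3) - 1))²)² = ((-12 + (-5)² - 4*(-5)) + (-2 + (3/(-3) - 1))²)² = ((-12 + 25 + 20) + (-2 + (3*(-⅓) - 1))²)² = (33 + (-2 + (-1 - 1))²)² = (33 + (-2 - 2)²)² = (33 + (-4)²)² = (33 + 16)² = 49² = 2401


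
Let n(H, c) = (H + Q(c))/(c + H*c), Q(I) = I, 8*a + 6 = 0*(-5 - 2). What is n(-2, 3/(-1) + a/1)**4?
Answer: 279841/50625 ≈ 5.5277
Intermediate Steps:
a = -3/4 (a = -3/4 + (0*(-5 - 2))/8 = -3/4 + (0*(-7))/8 = -3/4 + (1/8)*0 = -3/4 + 0 = -3/4 ≈ -0.75000)
n(H, c) = (H + c)/(c + H*c)
n(-2, 3/(-1) + a/1)**4 = ((-2 + (3/(-1) - 3/4/1))/((3/(-1) - 3/4/1)*(1 - 2)))**4 = ((-2 + (3*(-1) - 3/4*1))/((3*(-1) - 3/4*1)*(-1)))**4 = (-1*(-2 + (-3 - 3/4))/(-3 - 3/4))**4 = (-1*(-2 - 15/4)/(-15/4))**4 = (-4/15*(-1)*(-23/4))**4 = (-23/15)**4 = 279841/50625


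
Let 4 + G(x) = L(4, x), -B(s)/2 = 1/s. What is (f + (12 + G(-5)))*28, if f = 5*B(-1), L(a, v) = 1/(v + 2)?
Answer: 1484/3 ≈ 494.67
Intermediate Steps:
B(s) = -2/s
L(a, v) = 1/(2 + v)
G(x) = -4 + 1/(2 + x)
f = 10 (f = 5*(-2/(-1)) = 5*(-2*(-1)) = 5*2 = 10)
(f + (12 + G(-5)))*28 = (10 + (12 + (-7 - 4*(-5))/(2 - 5)))*28 = (10 + (12 + (-7 + 20)/(-3)))*28 = (10 + (12 - ⅓*13))*28 = (10 + (12 - 13/3))*28 = (10 + 23/3)*28 = (53/3)*28 = 1484/3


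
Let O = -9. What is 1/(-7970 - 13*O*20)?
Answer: -1/5630 ≈ -0.00017762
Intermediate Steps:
1/(-7970 - 13*O*20) = 1/(-7970 - 13*(-9)*20) = 1/(-7970 + 117*20) = 1/(-7970 + 2340) = 1/(-5630) = -1/5630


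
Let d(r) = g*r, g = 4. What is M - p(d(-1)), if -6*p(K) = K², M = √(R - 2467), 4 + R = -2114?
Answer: 8/3 + I*√4585 ≈ 2.6667 + 67.713*I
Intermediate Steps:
R = -2118 (R = -4 - 2114 = -2118)
d(r) = 4*r
M = I*√4585 (M = √(-2118 - 2467) = √(-4585) = I*√4585 ≈ 67.713*I)
p(K) = -K²/6
M - p(d(-1)) = I*√4585 - (-1)*(4*(-1))²/6 = I*√4585 - (-1)*(-4)²/6 = I*√4585 - (-1)*16/6 = I*√4585 - 1*(-8/3) = I*√4585 + 8/3 = 8/3 + I*√4585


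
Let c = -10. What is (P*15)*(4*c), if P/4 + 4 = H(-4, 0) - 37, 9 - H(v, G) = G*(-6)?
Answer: 76800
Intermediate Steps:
H(v, G) = 9 + 6*G (H(v, G) = 9 - G*(-6) = 9 - (-6)*G = 9 + 6*G)
P = -128 (P = -16 + 4*((9 + 6*0) - 37) = -16 + 4*((9 + 0) - 37) = -16 + 4*(9 - 37) = -16 + 4*(-28) = -16 - 112 = -128)
(P*15)*(4*c) = (-128*15)*(4*(-10)) = -1920*(-40) = 76800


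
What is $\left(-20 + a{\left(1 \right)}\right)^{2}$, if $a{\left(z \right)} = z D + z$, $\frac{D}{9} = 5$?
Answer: $676$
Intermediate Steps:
$D = 45$ ($D = 9 \cdot 5 = 45$)
$a{\left(z \right)} = 46 z$ ($a{\left(z \right)} = z 45 + z = 45 z + z = 46 z$)
$\left(-20 + a{\left(1 \right)}\right)^{2} = \left(-20 + 46 \cdot 1\right)^{2} = \left(-20 + 46\right)^{2} = 26^{2} = 676$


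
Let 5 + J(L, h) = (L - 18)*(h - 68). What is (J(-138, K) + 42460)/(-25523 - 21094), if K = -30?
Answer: -57743/46617 ≈ -1.2387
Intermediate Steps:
J(L, h) = -5 + (-68 + h)*(-18 + L) (J(L, h) = -5 + (L - 18)*(h - 68) = -5 + (-18 + L)*(-68 + h) = -5 + (-68 + h)*(-18 + L))
(J(-138, K) + 42460)/(-25523 - 21094) = ((1219 - 68*(-138) - 18*(-30) - 138*(-30)) + 42460)/(-25523 - 21094) = ((1219 + 9384 + 540 + 4140) + 42460)/(-46617) = (15283 + 42460)*(-1/46617) = 57743*(-1/46617) = -57743/46617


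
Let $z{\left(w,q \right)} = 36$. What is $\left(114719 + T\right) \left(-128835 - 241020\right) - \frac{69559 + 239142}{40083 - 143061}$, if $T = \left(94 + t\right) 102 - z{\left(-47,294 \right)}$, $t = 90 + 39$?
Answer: $- \frac{5234248453914809}{102978} \approx -5.0829 \cdot 10^{10}$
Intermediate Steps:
$t = 129$
$T = 22710$ ($T = \left(94 + 129\right) 102 - 36 = 223 \cdot 102 - 36 = 22746 - 36 = 22710$)
$\left(114719 + T\right) \left(-128835 - 241020\right) - \frac{69559 + 239142}{40083 - 143061} = \left(114719 + 22710\right) \left(-128835 - 241020\right) - \frac{69559 + 239142}{40083 - 143061} = 137429 \left(-369855\right) - \frac{308701}{-102978} = -50828802795 - 308701 \left(- \frac{1}{102978}\right) = -50828802795 - - \frac{308701}{102978} = -50828802795 + \frac{308701}{102978} = - \frac{5234248453914809}{102978}$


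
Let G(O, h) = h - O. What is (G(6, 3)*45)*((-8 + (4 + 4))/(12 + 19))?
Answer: 0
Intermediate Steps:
(G(6, 3)*45)*((-8 + (4 + 4))/(12 + 19)) = ((3 - 1*6)*45)*((-8 + (4 + 4))/(12 + 19)) = ((3 - 6)*45)*((-8 + 8)/31) = (-3*45)*(0*(1/31)) = -135*0 = 0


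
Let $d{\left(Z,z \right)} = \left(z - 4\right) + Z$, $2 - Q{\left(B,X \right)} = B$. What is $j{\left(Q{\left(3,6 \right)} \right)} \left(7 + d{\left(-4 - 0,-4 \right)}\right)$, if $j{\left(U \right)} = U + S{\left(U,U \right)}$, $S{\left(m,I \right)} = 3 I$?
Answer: $20$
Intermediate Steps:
$Q{\left(B,X \right)} = 2 - B$
$d{\left(Z,z \right)} = -4 + Z + z$ ($d{\left(Z,z \right)} = \left(-4 + z\right) + Z = -4 + Z + z$)
$j{\left(U \right)} = 4 U$ ($j{\left(U \right)} = U + 3 U = 4 U$)
$j{\left(Q{\left(3,6 \right)} \right)} \left(7 + d{\left(-4 - 0,-4 \right)}\right) = 4 \left(2 - 3\right) \left(7 - 12\right) = 4 \left(-1\right) \left(7 - 12\right) = - 4 \left(7 - 12\right) = \left(-4\right) \left(-5\right) = 20$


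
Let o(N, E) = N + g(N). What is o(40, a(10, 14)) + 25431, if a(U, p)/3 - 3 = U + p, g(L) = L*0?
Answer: 25471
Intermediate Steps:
g(L) = 0
a(U, p) = 9 + 3*U + 3*p (a(U, p) = 9 + 3*(U + p) = 9 + (3*U + 3*p) = 9 + 3*U + 3*p)
o(N, E) = N (o(N, E) = N + 0 = N)
o(40, a(10, 14)) + 25431 = 40 + 25431 = 25471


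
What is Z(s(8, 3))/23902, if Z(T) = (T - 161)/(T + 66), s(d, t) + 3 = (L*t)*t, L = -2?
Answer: -91/537795 ≈ -0.00016921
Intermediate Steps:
s(d, t) = -3 - 2*t**2 (s(d, t) = -3 + (-2*t)*t = -3 - 2*t**2)
Z(T) = (-161 + T)/(66 + T)
Z(s(8, 3))/23902 = ((-161 + (-3 - 2*3**2))/(66 + (-3 - 2*3**2)))/23902 = ((-161 + (-3 - 2*9))/(66 + (-3 - 2*9)))*(1/23902) = ((-161 + (-3 - 18))/(66 + (-3 - 18)))*(1/23902) = ((-161 - 21)/(66 - 21))*(1/23902) = (-182/45)*(1/23902) = ((1/45)*(-182))*(1/23902) = -182/45*1/23902 = -91/537795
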